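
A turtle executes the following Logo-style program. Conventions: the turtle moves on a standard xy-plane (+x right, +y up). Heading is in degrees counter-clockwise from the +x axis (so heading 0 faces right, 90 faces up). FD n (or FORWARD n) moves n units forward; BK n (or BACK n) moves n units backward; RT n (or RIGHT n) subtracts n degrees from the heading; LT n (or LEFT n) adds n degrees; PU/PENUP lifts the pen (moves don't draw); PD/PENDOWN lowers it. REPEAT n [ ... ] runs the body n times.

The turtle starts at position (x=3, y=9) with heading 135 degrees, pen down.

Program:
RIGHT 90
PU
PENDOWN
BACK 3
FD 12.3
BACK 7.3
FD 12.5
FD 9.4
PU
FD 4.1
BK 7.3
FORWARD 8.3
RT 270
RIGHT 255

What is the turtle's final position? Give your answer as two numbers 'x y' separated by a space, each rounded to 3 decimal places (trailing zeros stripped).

Executing turtle program step by step:
Start: pos=(3,9), heading=135, pen down
RT 90: heading 135 -> 45
PU: pen up
PD: pen down
BK 3: (3,9) -> (0.879,6.879) [heading=45, draw]
FD 12.3: (0.879,6.879) -> (9.576,15.576) [heading=45, draw]
BK 7.3: (9.576,15.576) -> (4.414,10.414) [heading=45, draw]
FD 12.5: (4.414,10.414) -> (13.253,19.253) [heading=45, draw]
FD 9.4: (13.253,19.253) -> (19.9,25.9) [heading=45, draw]
PU: pen up
FD 4.1: (19.9,25.9) -> (22.799,28.799) [heading=45, move]
BK 7.3: (22.799,28.799) -> (17.637,23.637) [heading=45, move]
FD 8.3: (17.637,23.637) -> (23.506,29.506) [heading=45, move]
RT 270: heading 45 -> 135
RT 255: heading 135 -> 240
Final: pos=(23.506,29.506), heading=240, 5 segment(s) drawn

Answer: 23.506 29.506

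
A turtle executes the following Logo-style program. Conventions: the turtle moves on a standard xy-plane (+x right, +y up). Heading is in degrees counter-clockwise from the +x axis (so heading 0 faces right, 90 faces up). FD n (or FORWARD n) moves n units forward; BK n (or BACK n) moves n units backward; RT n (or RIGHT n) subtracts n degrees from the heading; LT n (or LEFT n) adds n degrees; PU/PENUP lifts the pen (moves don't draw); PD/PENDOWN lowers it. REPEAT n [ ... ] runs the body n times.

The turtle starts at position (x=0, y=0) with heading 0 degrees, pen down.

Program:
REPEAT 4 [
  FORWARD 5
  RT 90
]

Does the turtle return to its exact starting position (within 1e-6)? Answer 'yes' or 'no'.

Executing turtle program step by step:
Start: pos=(0,0), heading=0, pen down
REPEAT 4 [
  -- iteration 1/4 --
  FD 5: (0,0) -> (5,0) [heading=0, draw]
  RT 90: heading 0 -> 270
  -- iteration 2/4 --
  FD 5: (5,0) -> (5,-5) [heading=270, draw]
  RT 90: heading 270 -> 180
  -- iteration 3/4 --
  FD 5: (5,-5) -> (0,-5) [heading=180, draw]
  RT 90: heading 180 -> 90
  -- iteration 4/4 --
  FD 5: (0,-5) -> (0,0) [heading=90, draw]
  RT 90: heading 90 -> 0
]
Final: pos=(0,0), heading=0, 4 segment(s) drawn

Start position: (0, 0)
Final position: (0, 0)
Distance = 0; < 1e-6 -> CLOSED

Answer: yes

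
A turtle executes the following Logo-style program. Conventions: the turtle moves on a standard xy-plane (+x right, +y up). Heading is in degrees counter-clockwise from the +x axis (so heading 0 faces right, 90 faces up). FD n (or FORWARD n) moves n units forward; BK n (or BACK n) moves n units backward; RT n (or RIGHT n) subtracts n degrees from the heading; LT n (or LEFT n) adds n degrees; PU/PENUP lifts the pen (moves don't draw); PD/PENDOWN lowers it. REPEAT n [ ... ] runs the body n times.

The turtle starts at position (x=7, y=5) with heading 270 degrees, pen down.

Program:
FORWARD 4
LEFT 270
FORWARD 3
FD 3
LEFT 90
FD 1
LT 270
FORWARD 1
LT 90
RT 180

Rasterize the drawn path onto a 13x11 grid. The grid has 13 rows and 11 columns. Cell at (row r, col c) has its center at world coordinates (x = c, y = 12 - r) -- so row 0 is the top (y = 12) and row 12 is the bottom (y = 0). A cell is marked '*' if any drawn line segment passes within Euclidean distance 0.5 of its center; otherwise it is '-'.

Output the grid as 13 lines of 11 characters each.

Segment 0: (7,5) -> (7,1)
Segment 1: (7,1) -> (4,1)
Segment 2: (4,1) -> (1,1)
Segment 3: (1,1) -> (1,0)
Segment 4: (1,0) -> (-0,0)

Answer: -----------
-----------
-----------
-----------
-----------
-----------
-----------
-------*---
-------*---
-------*---
-------*---
-*******---
**---------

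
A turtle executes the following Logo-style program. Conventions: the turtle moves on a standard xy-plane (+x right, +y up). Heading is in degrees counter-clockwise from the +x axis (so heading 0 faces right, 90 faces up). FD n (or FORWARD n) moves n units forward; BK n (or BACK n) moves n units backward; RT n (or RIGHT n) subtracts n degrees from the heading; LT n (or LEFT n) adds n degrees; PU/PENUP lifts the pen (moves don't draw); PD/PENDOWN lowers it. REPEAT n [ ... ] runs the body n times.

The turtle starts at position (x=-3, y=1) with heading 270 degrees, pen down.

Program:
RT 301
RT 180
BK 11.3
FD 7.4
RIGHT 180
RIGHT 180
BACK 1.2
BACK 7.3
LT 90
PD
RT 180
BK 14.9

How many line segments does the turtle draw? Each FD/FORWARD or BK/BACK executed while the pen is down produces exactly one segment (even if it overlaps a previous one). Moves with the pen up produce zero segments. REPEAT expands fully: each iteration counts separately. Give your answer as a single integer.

Answer: 5

Derivation:
Executing turtle program step by step:
Start: pos=(-3,1), heading=270, pen down
RT 301: heading 270 -> 329
RT 180: heading 329 -> 149
BK 11.3: (-3,1) -> (6.686,-4.82) [heading=149, draw]
FD 7.4: (6.686,-4.82) -> (0.343,-1.009) [heading=149, draw]
RT 180: heading 149 -> 329
RT 180: heading 329 -> 149
BK 1.2: (0.343,-1.009) -> (1.372,-1.627) [heading=149, draw]
BK 7.3: (1.372,-1.627) -> (7.629,-5.386) [heading=149, draw]
LT 90: heading 149 -> 239
PD: pen down
RT 180: heading 239 -> 59
BK 14.9: (7.629,-5.386) -> (-0.045,-18.158) [heading=59, draw]
Final: pos=(-0.045,-18.158), heading=59, 5 segment(s) drawn
Segments drawn: 5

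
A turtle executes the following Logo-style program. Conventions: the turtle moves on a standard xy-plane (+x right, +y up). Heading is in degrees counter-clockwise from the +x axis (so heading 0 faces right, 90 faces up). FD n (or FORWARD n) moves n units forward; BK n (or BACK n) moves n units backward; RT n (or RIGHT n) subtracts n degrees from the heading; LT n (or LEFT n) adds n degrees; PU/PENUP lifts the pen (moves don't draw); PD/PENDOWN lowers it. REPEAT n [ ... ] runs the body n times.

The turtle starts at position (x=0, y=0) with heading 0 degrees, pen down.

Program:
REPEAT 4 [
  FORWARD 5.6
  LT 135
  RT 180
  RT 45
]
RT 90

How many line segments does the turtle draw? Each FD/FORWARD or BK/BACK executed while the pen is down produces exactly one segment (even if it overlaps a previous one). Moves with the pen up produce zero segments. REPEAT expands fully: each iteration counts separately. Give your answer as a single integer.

Answer: 4

Derivation:
Executing turtle program step by step:
Start: pos=(0,0), heading=0, pen down
REPEAT 4 [
  -- iteration 1/4 --
  FD 5.6: (0,0) -> (5.6,0) [heading=0, draw]
  LT 135: heading 0 -> 135
  RT 180: heading 135 -> 315
  RT 45: heading 315 -> 270
  -- iteration 2/4 --
  FD 5.6: (5.6,0) -> (5.6,-5.6) [heading=270, draw]
  LT 135: heading 270 -> 45
  RT 180: heading 45 -> 225
  RT 45: heading 225 -> 180
  -- iteration 3/4 --
  FD 5.6: (5.6,-5.6) -> (0,-5.6) [heading=180, draw]
  LT 135: heading 180 -> 315
  RT 180: heading 315 -> 135
  RT 45: heading 135 -> 90
  -- iteration 4/4 --
  FD 5.6: (0,-5.6) -> (0,0) [heading=90, draw]
  LT 135: heading 90 -> 225
  RT 180: heading 225 -> 45
  RT 45: heading 45 -> 0
]
RT 90: heading 0 -> 270
Final: pos=(0,0), heading=270, 4 segment(s) drawn
Segments drawn: 4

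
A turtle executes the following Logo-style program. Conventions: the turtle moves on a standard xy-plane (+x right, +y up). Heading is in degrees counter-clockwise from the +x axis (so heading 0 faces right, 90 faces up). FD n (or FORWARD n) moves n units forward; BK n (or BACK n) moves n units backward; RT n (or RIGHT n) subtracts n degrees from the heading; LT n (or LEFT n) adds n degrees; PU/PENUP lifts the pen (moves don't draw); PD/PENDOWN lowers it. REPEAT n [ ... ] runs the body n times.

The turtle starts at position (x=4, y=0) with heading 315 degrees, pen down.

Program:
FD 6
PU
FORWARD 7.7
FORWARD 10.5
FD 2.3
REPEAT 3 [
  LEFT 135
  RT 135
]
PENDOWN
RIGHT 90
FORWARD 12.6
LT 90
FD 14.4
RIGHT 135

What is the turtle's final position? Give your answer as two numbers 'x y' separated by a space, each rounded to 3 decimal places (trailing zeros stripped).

Answer: 24.011 -37.83

Derivation:
Executing turtle program step by step:
Start: pos=(4,0), heading=315, pen down
FD 6: (4,0) -> (8.243,-4.243) [heading=315, draw]
PU: pen up
FD 7.7: (8.243,-4.243) -> (13.687,-9.687) [heading=315, move]
FD 10.5: (13.687,-9.687) -> (21.112,-17.112) [heading=315, move]
FD 2.3: (21.112,-17.112) -> (22.738,-18.738) [heading=315, move]
REPEAT 3 [
  -- iteration 1/3 --
  LT 135: heading 315 -> 90
  RT 135: heading 90 -> 315
  -- iteration 2/3 --
  LT 135: heading 315 -> 90
  RT 135: heading 90 -> 315
  -- iteration 3/3 --
  LT 135: heading 315 -> 90
  RT 135: heading 90 -> 315
]
PD: pen down
RT 90: heading 315 -> 225
FD 12.6: (22.738,-18.738) -> (13.829,-27.648) [heading=225, draw]
LT 90: heading 225 -> 315
FD 14.4: (13.829,-27.648) -> (24.011,-37.83) [heading=315, draw]
RT 135: heading 315 -> 180
Final: pos=(24.011,-37.83), heading=180, 3 segment(s) drawn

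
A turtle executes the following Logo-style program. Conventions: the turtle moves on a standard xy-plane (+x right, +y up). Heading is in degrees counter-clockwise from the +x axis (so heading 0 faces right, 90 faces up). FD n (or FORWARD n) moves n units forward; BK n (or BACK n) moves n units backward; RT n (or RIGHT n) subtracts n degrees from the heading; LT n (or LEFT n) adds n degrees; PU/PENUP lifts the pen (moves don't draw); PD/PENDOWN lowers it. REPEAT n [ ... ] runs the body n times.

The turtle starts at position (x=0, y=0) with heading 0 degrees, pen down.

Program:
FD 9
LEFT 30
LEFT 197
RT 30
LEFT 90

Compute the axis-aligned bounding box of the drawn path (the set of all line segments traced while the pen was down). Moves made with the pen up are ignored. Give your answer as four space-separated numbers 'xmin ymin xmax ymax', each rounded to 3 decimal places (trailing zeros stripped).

Executing turtle program step by step:
Start: pos=(0,0), heading=0, pen down
FD 9: (0,0) -> (9,0) [heading=0, draw]
LT 30: heading 0 -> 30
LT 197: heading 30 -> 227
RT 30: heading 227 -> 197
LT 90: heading 197 -> 287
Final: pos=(9,0), heading=287, 1 segment(s) drawn

Segment endpoints: x in {0, 9}, y in {0}
xmin=0, ymin=0, xmax=9, ymax=0

Answer: 0 0 9 0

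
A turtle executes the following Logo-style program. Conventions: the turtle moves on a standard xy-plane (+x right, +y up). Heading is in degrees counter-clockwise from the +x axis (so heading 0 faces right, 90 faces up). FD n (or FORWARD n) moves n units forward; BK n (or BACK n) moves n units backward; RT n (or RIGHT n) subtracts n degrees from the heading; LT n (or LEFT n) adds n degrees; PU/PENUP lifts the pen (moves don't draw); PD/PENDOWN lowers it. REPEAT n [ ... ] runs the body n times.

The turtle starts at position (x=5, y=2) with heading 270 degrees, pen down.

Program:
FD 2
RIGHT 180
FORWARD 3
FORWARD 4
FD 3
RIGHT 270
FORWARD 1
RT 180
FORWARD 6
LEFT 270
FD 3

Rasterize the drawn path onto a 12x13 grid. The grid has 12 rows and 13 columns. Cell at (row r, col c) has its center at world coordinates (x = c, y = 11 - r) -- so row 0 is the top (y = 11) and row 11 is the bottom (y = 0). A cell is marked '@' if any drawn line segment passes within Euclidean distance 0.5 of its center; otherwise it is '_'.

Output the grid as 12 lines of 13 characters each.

Segment 0: (5,2) -> (5,0)
Segment 1: (5,0) -> (5,3)
Segment 2: (5,3) -> (5,7)
Segment 3: (5,7) -> (5,10)
Segment 4: (5,10) -> (4,10)
Segment 5: (4,10) -> (10,10)
Segment 6: (10,10) -> (10,7)

Answer: _____________
____@@@@@@@__
_____@____@__
_____@____@__
_____@____@__
_____@_______
_____@_______
_____@_______
_____@_______
_____@_______
_____@_______
_____@_______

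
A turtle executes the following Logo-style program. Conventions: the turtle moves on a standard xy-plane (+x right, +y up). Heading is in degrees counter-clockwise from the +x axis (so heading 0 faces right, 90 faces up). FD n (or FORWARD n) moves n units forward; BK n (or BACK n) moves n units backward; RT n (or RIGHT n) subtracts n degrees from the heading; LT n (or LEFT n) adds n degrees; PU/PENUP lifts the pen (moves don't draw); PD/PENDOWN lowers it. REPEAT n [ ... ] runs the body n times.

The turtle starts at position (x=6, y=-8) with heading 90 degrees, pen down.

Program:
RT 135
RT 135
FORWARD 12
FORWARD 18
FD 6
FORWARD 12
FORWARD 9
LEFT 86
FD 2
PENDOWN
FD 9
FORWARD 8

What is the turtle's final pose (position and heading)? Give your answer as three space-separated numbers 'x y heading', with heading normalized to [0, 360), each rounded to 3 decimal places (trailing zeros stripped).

Answer: -52.325 -26.954 266

Derivation:
Executing turtle program step by step:
Start: pos=(6,-8), heading=90, pen down
RT 135: heading 90 -> 315
RT 135: heading 315 -> 180
FD 12: (6,-8) -> (-6,-8) [heading=180, draw]
FD 18: (-6,-8) -> (-24,-8) [heading=180, draw]
FD 6: (-24,-8) -> (-30,-8) [heading=180, draw]
FD 12: (-30,-8) -> (-42,-8) [heading=180, draw]
FD 9: (-42,-8) -> (-51,-8) [heading=180, draw]
LT 86: heading 180 -> 266
FD 2: (-51,-8) -> (-51.14,-9.995) [heading=266, draw]
PD: pen down
FD 9: (-51.14,-9.995) -> (-51.767,-18.973) [heading=266, draw]
FD 8: (-51.767,-18.973) -> (-52.325,-26.954) [heading=266, draw]
Final: pos=(-52.325,-26.954), heading=266, 8 segment(s) drawn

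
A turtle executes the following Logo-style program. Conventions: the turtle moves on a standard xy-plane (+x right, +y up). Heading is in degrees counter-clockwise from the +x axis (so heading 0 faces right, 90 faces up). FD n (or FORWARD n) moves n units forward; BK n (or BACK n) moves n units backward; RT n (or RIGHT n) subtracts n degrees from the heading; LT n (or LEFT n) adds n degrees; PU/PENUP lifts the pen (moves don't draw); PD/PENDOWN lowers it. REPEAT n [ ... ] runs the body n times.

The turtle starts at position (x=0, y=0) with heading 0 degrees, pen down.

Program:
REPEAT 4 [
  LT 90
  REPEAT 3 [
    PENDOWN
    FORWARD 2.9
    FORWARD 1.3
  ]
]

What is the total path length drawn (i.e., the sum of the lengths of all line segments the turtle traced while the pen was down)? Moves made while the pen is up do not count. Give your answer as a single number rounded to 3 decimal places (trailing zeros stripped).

Answer: 50.4

Derivation:
Executing turtle program step by step:
Start: pos=(0,0), heading=0, pen down
REPEAT 4 [
  -- iteration 1/4 --
  LT 90: heading 0 -> 90
  REPEAT 3 [
    -- iteration 1/3 --
    PD: pen down
    FD 2.9: (0,0) -> (0,2.9) [heading=90, draw]
    FD 1.3: (0,2.9) -> (0,4.2) [heading=90, draw]
    -- iteration 2/3 --
    PD: pen down
    FD 2.9: (0,4.2) -> (0,7.1) [heading=90, draw]
    FD 1.3: (0,7.1) -> (0,8.4) [heading=90, draw]
    -- iteration 3/3 --
    PD: pen down
    FD 2.9: (0,8.4) -> (0,11.3) [heading=90, draw]
    FD 1.3: (0,11.3) -> (0,12.6) [heading=90, draw]
  ]
  -- iteration 2/4 --
  LT 90: heading 90 -> 180
  REPEAT 3 [
    -- iteration 1/3 --
    PD: pen down
    FD 2.9: (0,12.6) -> (-2.9,12.6) [heading=180, draw]
    FD 1.3: (-2.9,12.6) -> (-4.2,12.6) [heading=180, draw]
    -- iteration 2/3 --
    PD: pen down
    FD 2.9: (-4.2,12.6) -> (-7.1,12.6) [heading=180, draw]
    FD 1.3: (-7.1,12.6) -> (-8.4,12.6) [heading=180, draw]
    -- iteration 3/3 --
    PD: pen down
    FD 2.9: (-8.4,12.6) -> (-11.3,12.6) [heading=180, draw]
    FD 1.3: (-11.3,12.6) -> (-12.6,12.6) [heading=180, draw]
  ]
  -- iteration 3/4 --
  LT 90: heading 180 -> 270
  REPEAT 3 [
    -- iteration 1/3 --
    PD: pen down
    FD 2.9: (-12.6,12.6) -> (-12.6,9.7) [heading=270, draw]
    FD 1.3: (-12.6,9.7) -> (-12.6,8.4) [heading=270, draw]
    -- iteration 2/3 --
    PD: pen down
    FD 2.9: (-12.6,8.4) -> (-12.6,5.5) [heading=270, draw]
    FD 1.3: (-12.6,5.5) -> (-12.6,4.2) [heading=270, draw]
    -- iteration 3/3 --
    PD: pen down
    FD 2.9: (-12.6,4.2) -> (-12.6,1.3) [heading=270, draw]
    FD 1.3: (-12.6,1.3) -> (-12.6,0) [heading=270, draw]
  ]
  -- iteration 4/4 --
  LT 90: heading 270 -> 0
  REPEAT 3 [
    -- iteration 1/3 --
    PD: pen down
    FD 2.9: (-12.6,0) -> (-9.7,0) [heading=0, draw]
    FD 1.3: (-9.7,0) -> (-8.4,0) [heading=0, draw]
    -- iteration 2/3 --
    PD: pen down
    FD 2.9: (-8.4,0) -> (-5.5,0) [heading=0, draw]
    FD 1.3: (-5.5,0) -> (-4.2,0) [heading=0, draw]
    -- iteration 3/3 --
    PD: pen down
    FD 2.9: (-4.2,0) -> (-1.3,0) [heading=0, draw]
    FD 1.3: (-1.3,0) -> (0,0) [heading=0, draw]
  ]
]
Final: pos=(0,0), heading=0, 24 segment(s) drawn

Segment lengths:
  seg 1: (0,0) -> (0,2.9), length = 2.9
  seg 2: (0,2.9) -> (0,4.2), length = 1.3
  seg 3: (0,4.2) -> (0,7.1), length = 2.9
  seg 4: (0,7.1) -> (0,8.4), length = 1.3
  seg 5: (0,8.4) -> (0,11.3), length = 2.9
  seg 6: (0,11.3) -> (0,12.6), length = 1.3
  seg 7: (0,12.6) -> (-2.9,12.6), length = 2.9
  seg 8: (-2.9,12.6) -> (-4.2,12.6), length = 1.3
  seg 9: (-4.2,12.6) -> (-7.1,12.6), length = 2.9
  seg 10: (-7.1,12.6) -> (-8.4,12.6), length = 1.3
  seg 11: (-8.4,12.6) -> (-11.3,12.6), length = 2.9
  seg 12: (-11.3,12.6) -> (-12.6,12.6), length = 1.3
  seg 13: (-12.6,12.6) -> (-12.6,9.7), length = 2.9
  seg 14: (-12.6,9.7) -> (-12.6,8.4), length = 1.3
  seg 15: (-12.6,8.4) -> (-12.6,5.5), length = 2.9
  seg 16: (-12.6,5.5) -> (-12.6,4.2), length = 1.3
  seg 17: (-12.6,4.2) -> (-12.6,1.3), length = 2.9
  seg 18: (-12.6,1.3) -> (-12.6,0), length = 1.3
  seg 19: (-12.6,0) -> (-9.7,0), length = 2.9
  seg 20: (-9.7,0) -> (-8.4,0), length = 1.3
  seg 21: (-8.4,0) -> (-5.5,0), length = 2.9
  seg 22: (-5.5,0) -> (-4.2,0), length = 1.3
  seg 23: (-4.2,0) -> (-1.3,0), length = 2.9
  seg 24: (-1.3,0) -> (0,0), length = 1.3
Total = 50.4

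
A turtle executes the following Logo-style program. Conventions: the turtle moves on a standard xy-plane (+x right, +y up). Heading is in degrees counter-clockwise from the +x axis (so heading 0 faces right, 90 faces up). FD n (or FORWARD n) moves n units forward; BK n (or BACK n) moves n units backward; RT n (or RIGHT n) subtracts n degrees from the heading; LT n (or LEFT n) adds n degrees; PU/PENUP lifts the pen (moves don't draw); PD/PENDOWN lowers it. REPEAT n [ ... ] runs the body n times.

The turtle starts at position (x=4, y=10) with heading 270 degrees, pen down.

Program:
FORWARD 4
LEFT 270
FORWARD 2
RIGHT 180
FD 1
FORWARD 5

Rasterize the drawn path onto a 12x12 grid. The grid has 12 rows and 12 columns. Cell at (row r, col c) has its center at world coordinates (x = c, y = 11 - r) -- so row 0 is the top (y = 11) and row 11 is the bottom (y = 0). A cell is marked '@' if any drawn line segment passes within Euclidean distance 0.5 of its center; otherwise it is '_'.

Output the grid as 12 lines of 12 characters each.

Answer: ____________
____@_______
____@_______
____@_______
____@_______
__@@@@@@@___
____________
____________
____________
____________
____________
____________

Derivation:
Segment 0: (4,10) -> (4,6)
Segment 1: (4,6) -> (2,6)
Segment 2: (2,6) -> (3,6)
Segment 3: (3,6) -> (8,6)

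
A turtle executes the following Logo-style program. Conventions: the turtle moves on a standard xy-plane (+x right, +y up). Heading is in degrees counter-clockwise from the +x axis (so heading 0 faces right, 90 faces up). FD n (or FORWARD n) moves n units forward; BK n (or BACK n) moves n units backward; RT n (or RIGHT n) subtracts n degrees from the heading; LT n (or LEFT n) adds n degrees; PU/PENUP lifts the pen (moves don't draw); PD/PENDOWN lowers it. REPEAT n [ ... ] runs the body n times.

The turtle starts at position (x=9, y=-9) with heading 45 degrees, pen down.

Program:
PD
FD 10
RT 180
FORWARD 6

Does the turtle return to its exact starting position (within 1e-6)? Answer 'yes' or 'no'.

Answer: no

Derivation:
Executing turtle program step by step:
Start: pos=(9,-9), heading=45, pen down
PD: pen down
FD 10: (9,-9) -> (16.071,-1.929) [heading=45, draw]
RT 180: heading 45 -> 225
FD 6: (16.071,-1.929) -> (11.828,-6.172) [heading=225, draw]
Final: pos=(11.828,-6.172), heading=225, 2 segment(s) drawn

Start position: (9, -9)
Final position: (11.828, -6.172)
Distance = 4; >= 1e-6 -> NOT closed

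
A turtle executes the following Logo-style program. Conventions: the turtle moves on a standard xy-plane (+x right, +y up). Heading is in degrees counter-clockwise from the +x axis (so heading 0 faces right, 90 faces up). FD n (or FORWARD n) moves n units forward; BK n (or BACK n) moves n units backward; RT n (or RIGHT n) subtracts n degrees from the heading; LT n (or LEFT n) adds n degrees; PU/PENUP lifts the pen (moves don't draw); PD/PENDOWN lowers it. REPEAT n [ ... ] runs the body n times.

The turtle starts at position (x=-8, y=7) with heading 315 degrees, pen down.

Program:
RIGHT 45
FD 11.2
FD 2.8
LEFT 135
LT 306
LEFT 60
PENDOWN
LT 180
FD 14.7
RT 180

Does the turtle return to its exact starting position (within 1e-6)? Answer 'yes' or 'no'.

Answer: no

Derivation:
Executing turtle program step by step:
Start: pos=(-8,7), heading=315, pen down
RT 45: heading 315 -> 270
FD 11.2: (-8,7) -> (-8,-4.2) [heading=270, draw]
FD 2.8: (-8,-4.2) -> (-8,-7) [heading=270, draw]
LT 135: heading 270 -> 45
LT 306: heading 45 -> 351
LT 60: heading 351 -> 51
PD: pen down
LT 180: heading 51 -> 231
FD 14.7: (-8,-7) -> (-17.251,-18.424) [heading=231, draw]
RT 180: heading 231 -> 51
Final: pos=(-17.251,-18.424), heading=51, 3 segment(s) drawn

Start position: (-8, 7)
Final position: (-17.251, -18.424)
Distance = 27.055; >= 1e-6 -> NOT closed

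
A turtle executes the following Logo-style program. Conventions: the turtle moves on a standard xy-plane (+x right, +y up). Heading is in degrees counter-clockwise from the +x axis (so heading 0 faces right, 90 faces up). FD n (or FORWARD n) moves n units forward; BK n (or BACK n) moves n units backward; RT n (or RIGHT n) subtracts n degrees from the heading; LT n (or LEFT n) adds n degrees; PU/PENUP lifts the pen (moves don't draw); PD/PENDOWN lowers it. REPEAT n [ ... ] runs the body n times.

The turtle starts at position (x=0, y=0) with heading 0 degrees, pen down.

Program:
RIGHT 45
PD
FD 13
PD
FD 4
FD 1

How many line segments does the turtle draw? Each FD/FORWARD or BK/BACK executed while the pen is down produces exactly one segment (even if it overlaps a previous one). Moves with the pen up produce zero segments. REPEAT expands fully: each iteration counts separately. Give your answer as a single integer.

Executing turtle program step by step:
Start: pos=(0,0), heading=0, pen down
RT 45: heading 0 -> 315
PD: pen down
FD 13: (0,0) -> (9.192,-9.192) [heading=315, draw]
PD: pen down
FD 4: (9.192,-9.192) -> (12.021,-12.021) [heading=315, draw]
FD 1: (12.021,-12.021) -> (12.728,-12.728) [heading=315, draw]
Final: pos=(12.728,-12.728), heading=315, 3 segment(s) drawn
Segments drawn: 3

Answer: 3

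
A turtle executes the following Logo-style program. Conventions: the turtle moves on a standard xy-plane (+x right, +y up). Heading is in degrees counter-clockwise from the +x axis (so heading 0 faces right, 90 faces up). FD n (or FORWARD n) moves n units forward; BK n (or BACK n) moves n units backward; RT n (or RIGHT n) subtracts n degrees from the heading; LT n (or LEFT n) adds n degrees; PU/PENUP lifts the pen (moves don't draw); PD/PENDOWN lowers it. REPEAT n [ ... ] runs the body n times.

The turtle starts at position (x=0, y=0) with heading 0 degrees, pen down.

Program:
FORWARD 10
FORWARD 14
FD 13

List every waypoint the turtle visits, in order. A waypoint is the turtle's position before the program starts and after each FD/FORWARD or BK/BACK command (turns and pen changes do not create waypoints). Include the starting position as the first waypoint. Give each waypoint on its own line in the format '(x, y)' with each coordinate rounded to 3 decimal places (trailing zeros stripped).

Answer: (0, 0)
(10, 0)
(24, 0)
(37, 0)

Derivation:
Executing turtle program step by step:
Start: pos=(0,0), heading=0, pen down
FD 10: (0,0) -> (10,0) [heading=0, draw]
FD 14: (10,0) -> (24,0) [heading=0, draw]
FD 13: (24,0) -> (37,0) [heading=0, draw]
Final: pos=(37,0), heading=0, 3 segment(s) drawn
Waypoints (4 total):
(0, 0)
(10, 0)
(24, 0)
(37, 0)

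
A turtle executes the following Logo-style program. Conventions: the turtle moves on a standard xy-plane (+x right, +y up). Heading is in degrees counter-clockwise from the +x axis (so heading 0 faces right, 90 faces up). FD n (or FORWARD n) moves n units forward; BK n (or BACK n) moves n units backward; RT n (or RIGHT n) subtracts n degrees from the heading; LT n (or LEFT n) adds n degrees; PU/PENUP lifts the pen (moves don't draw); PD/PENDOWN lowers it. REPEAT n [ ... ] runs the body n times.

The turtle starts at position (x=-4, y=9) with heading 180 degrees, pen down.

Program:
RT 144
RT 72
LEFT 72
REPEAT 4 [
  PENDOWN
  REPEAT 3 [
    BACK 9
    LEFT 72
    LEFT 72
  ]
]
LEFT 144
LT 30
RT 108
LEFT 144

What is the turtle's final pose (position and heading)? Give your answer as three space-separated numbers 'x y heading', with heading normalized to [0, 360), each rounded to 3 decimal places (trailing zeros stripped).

Executing turtle program step by step:
Start: pos=(-4,9), heading=180, pen down
RT 144: heading 180 -> 36
RT 72: heading 36 -> 324
LT 72: heading 324 -> 36
REPEAT 4 [
  -- iteration 1/4 --
  PD: pen down
  REPEAT 3 [
    -- iteration 1/3 --
    BK 9: (-4,9) -> (-11.281,3.71) [heading=36, draw]
    LT 72: heading 36 -> 108
    LT 72: heading 108 -> 180
    -- iteration 2/3 --
    BK 9: (-11.281,3.71) -> (-2.281,3.71) [heading=180, draw]
    LT 72: heading 180 -> 252
    LT 72: heading 252 -> 324
    -- iteration 3/3 --
    BK 9: (-2.281,3.71) -> (-9.562,9) [heading=324, draw]
    LT 72: heading 324 -> 36
    LT 72: heading 36 -> 108
  ]
  -- iteration 2/4 --
  PD: pen down
  REPEAT 3 [
    -- iteration 1/3 --
    BK 9: (-9.562,9) -> (-6.781,0.44) [heading=108, draw]
    LT 72: heading 108 -> 180
    LT 72: heading 180 -> 252
    -- iteration 2/3 --
    BK 9: (-6.781,0.44) -> (-4,9) [heading=252, draw]
    LT 72: heading 252 -> 324
    LT 72: heading 324 -> 36
    -- iteration 3/3 --
    BK 9: (-4,9) -> (-11.281,3.71) [heading=36, draw]
    LT 72: heading 36 -> 108
    LT 72: heading 108 -> 180
  ]
  -- iteration 3/4 --
  PD: pen down
  REPEAT 3 [
    -- iteration 1/3 --
    BK 9: (-11.281,3.71) -> (-2.281,3.71) [heading=180, draw]
    LT 72: heading 180 -> 252
    LT 72: heading 252 -> 324
    -- iteration 2/3 --
    BK 9: (-2.281,3.71) -> (-9.562,9) [heading=324, draw]
    LT 72: heading 324 -> 36
    LT 72: heading 36 -> 108
    -- iteration 3/3 --
    BK 9: (-9.562,9) -> (-6.781,0.44) [heading=108, draw]
    LT 72: heading 108 -> 180
    LT 72: heading 180 -> 252
  ]
  -- iteration 4/4 --
  PD: pen down
  REPEAT 3 [
    -- iteration 1/3 --
    BK 9: (-6.781,0.44) -> (-4,9) [heading=252, draw]
    LT 72: heading 252 -> 324
    LT 72: heading 324 -> 36
    -- iteration 2/3 --
    BK 9: (-4,9) -> (-11.281,3.71) [heading=36, draw]
    LT 72: heading 36 -> 108
    LT 72: heading 108 -> 180
    -- iteration 3/3 --
    BK 9: (-11.281,3.71) -> (-2.281,3.71) [heading=180, draw]
    LT 72: heading 180 -> 252
    LT 72: heading 252 -> 324
  ]
]
LT 144: heading 324 -> 108
LT 30: heading 108 -> 138
RT 108: heading 138 -> 30
LT 144: heading 30 -> 174
Final: pos=(-2.281,3.71), heading=174, 12 segment(s) drawn

Answer: -2.281 3.71 174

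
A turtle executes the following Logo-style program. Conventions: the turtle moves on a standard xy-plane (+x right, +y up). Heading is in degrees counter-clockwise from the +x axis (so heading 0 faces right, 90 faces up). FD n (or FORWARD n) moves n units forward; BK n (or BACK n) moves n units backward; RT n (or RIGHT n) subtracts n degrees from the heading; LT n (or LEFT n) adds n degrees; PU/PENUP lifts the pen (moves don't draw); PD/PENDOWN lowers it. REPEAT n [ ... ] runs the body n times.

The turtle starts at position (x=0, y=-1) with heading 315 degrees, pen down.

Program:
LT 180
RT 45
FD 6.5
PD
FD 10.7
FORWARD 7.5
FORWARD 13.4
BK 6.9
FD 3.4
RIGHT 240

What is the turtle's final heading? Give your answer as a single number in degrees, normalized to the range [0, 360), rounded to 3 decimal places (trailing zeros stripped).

Executing turtle program step by step:
Start: pos=(0,-1), heading=315, pen down
LT 180: heading 315 -> 135
RT 45: heading 135 -> 90
FD 6.5: (0,-1) -> (0,5.5) [heading=90, draw]
PD: pen down
FD 10.7: (0,5.5) -> (0,16.2) [heading=90, draw]
FD 7.5: (0,16.2) -> (0,23.7) [heading=90, draw]
FD 13.4: (0,23.7) -> (0,37.1) [heading=90, draw]
BK 6.9: (0,37.1) -> (0,30.2) [heading=90, draw]
FD 3.4: (0,30.2) -> (0,33.6) [heading=90, draw]
RT 240: heading 90 -> 210
Final: pos=(0,33.6), heading=210, 6 segment(s) drawn

Answer: 210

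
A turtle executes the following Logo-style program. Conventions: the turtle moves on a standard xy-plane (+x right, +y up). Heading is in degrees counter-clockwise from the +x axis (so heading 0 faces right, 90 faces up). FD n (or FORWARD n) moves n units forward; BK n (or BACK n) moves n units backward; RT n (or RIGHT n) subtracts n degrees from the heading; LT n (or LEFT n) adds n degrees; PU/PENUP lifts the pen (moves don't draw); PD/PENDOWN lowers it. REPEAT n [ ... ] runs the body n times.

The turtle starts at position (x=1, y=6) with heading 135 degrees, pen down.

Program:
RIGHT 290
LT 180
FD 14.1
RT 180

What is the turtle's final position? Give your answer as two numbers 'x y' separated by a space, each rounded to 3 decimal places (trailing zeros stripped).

Answer: 13.779 11.959

Derivation:
Executing turtle program step by step:
Start: pos=(1,6), heading=135, pen down
RT 290: heading 135 -> 205
LT 180: heading 205 -> 25
FD 14.1: (1,6) -> (13.779,11.959) [heading=25, draw]
RT 180: heading 25 -> 205
Final: pos=(13.779,11.959), heading=205, 1 segment(s) drawn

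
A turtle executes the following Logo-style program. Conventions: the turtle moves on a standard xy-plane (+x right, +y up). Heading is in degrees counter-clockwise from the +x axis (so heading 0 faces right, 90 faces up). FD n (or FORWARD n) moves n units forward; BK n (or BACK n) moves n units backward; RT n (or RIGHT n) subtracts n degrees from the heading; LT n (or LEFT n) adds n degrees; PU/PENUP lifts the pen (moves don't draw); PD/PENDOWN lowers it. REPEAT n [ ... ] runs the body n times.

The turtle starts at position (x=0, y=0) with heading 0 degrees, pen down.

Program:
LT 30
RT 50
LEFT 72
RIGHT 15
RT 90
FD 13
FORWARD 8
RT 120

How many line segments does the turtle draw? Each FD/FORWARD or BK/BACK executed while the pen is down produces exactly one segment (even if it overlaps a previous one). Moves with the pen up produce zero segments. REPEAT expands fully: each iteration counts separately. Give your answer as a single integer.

Executing turtle program step by step:
Start: pos=(0,0), heading=0, pen down
LT 30: heading 0 -> 30
RT 50: heading 30 -> 340
LT 72: heading 340 -> 52
RT 15: heading 52 -> 37
RT 90: heading 37 -> 307
FD 13: (0,0) -> (7.824,-10.382) [heading=307, draw]
FD 8: (7.824,-10.382) -> (12.638,-16.771) [heading=307, draw]
RT 120: heading 307 -> 187
Final: pos=(12.638,-16.771), heading=187, 2 segment(s) drawn
Segments drawn: 2

Answer: 2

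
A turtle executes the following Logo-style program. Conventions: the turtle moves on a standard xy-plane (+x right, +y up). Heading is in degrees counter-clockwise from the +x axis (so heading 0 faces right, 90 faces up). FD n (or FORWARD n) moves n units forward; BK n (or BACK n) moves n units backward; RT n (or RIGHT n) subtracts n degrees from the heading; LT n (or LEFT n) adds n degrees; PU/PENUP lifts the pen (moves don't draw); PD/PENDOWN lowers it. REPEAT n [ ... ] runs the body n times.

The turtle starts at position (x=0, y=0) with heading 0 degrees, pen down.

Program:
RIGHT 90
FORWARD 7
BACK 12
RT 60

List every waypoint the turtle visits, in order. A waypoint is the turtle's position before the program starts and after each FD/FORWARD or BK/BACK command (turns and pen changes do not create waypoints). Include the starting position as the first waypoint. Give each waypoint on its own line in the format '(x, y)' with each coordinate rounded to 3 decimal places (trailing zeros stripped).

Executing turtle program step by step:
Start: pos=(0,0), heading=0, pen down
RT 90: heading 0 -> 270
FD 7: (0,0) -> (0,-7) [heading=270, draw]
BK 12: (0,-7) -> (0,5) [heading=270, draw]
RT 60: heading 270 -> 210
Final: pos=(0,5), heading=210, 2 segment(s) drawn
Waypoints (3 total):
(0, 0)
(0, -7)
(0, 5)

Answer: (0, 0)
(0, -7)
(0, 5)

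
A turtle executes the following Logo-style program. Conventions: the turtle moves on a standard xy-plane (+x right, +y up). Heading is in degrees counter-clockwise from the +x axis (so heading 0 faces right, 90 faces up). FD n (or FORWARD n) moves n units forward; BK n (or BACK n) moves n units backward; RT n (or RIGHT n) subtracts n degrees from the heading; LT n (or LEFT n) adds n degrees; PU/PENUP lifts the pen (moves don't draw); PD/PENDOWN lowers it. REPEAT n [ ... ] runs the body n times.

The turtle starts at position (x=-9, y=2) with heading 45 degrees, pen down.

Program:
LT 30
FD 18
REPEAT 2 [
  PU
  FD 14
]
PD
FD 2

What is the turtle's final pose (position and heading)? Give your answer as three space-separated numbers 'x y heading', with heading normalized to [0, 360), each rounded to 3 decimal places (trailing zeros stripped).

Answer: 3.423 48.364 75

Derivation:
Executing turtle program step by step:
Start: pos=(-9,2), heading=45, pen down
LT 30: heading 45 -> 75
FD 18: (-9,2) -> (-4.341,19.387) [heading=75, draw]
REPEAT 2 [
  -- iteration 1/2 --
  PU: pen up
  FD 14: (-4.341,19.387) -> (-0.718,32.91) [heading=75, move]
  -- iteration 2/2 --
  PU: pen up
  FD 14: (-0.718,32.91) -> (2.906,46.433) [heading=75, move]
]
PD: pen down
FD 2: (2.906,46.433) -> (3.423,48.364) [heading=75, draw]
Final: pos=(3.423,48.364), heading=75, 2 segment(s) drawn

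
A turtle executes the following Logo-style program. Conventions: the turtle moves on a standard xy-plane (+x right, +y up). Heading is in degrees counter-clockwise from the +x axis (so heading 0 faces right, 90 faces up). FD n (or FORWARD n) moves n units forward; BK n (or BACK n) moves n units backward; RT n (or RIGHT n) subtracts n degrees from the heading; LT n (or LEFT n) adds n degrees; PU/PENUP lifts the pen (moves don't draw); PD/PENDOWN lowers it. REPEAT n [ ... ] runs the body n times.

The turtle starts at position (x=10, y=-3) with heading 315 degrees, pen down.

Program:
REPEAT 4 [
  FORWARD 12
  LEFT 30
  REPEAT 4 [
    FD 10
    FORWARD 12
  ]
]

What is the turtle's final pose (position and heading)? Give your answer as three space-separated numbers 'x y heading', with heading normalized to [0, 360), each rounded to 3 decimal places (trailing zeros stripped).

Executing turtle program step by step:
Start: pos=(10,-3), heading=315, pen down
REPEAT 4 [
  -- iteration 1/4 --
  FD 12: (10,-3) -> (18.485,-11.485) [heading=315, draw]
  LT 30: heading 315 -> 345
  REPEAT 4 [
    -- iteration 1/4 --
    FD 10: (18.485,-11.485) -> (28.145,-14.073) [heading=345, draw]
    FD 12: (28.145,-14.073) -> (39.736,-17.179) [heading=345, draw]
    -- iteration 2/4 --
    FD 10: (39.736,-17.179) -> (49.395,-19.767) [heading=345, draw]
    FD 12: (49.395,-19.767) -> (60.986,-22.873) [heading=345, draw]
    -- iteration 3/4 --
    FD 10: (60.986,-22.873) -> (70.645,-25.462) [heading=345, draw]
    FD 12: (70.645,-25.462) -> (82.236,-28.567) [heading=345, draw]
    -- iteration 4/4 --
    FD 10: (82.236,-28.567) -> (91.896,-31.156) [heading=345, draw]
    FD 12: (91.896,-31.156) -> (103.487,-34.261) [heading=345, draw]
  ]
  -- iteration 2/4 --
  FD 12: (103.487,-34.261) -> (115.078,-37.367) [heading=345, draw]
  LT 30: heading 345 -> 15
  REPEAT 4 [
    -- iteration 1/4 --
    FD 10: (115.078,-37.367) -> (124.737,-34.779) [heading=15, draw]
    FD 12: (124.737,-34.779) -> (136.328,-31.673) [heading=15, draw]
    -- iteration 2/4 --
    FD 10: (136.328,-31.673) -> (145.987,-29.085) [heading=15, draw]
    FD 12: (145.987,-29.085) -> (157.579,-25.979) [heading=15, draw]
    -- iteration 3/4 --
    FD 10: (157.579,-25.979) -> (167.238,-23.391) [heading=15, draw]
    FD 12: (167.238,-23.391) -> (178.829,-20.285) [heading=15, draw]
    -- iteration 4/4 --
    FD 10: (178.829,-20.285) -> (188.488,-17.697) [heading=15, draw]
    FD 12: (188.488,-17.697) -> (200.079,-14.591) [heading=15, draw]
  ]
  -- iteration 3/4 --
  FD 12: (200.079,-14.591) -> (211.67,-11.485) [heading=15, draw]
  LT 30: heading 15 -> 45
  REPEAT 4 [
    -- iteration 1/4 --
    FD 10: (211.67,-11.485) -> (218.742,-4.414) [heading=45, draw]
    FD 12: (218.742,-4.414) -> (227.227,4.071) [heading=45, draw]
    -- iteration 2/4 --
    FD 10: (227.227,4.071) -> (234.298,11.142) [heading=45, draw]
    FD 12: (234.298,11.142) -> (242.783,19.627) [heading=45, draw]
    -- iteration 3/4 --
    FD 10: (242.783,19.627) -> (249.854,26.698) [heading=45, draw]
    FD 12: (249.854,26.698) -> (258.339,35.184) [heading=45, draw]
    -- iteration 4/4 --
    FD 10: (258.339,35.184) -> (265.411,42.255) [heading=45, draw]
    FD 12: (265.411,42.255) -> (273.896,50.74) [heading=45, draw]
  ]
  -- iteration 4/4 --
  FD 12: (273.896,50.74) -> (282.381,59.225) [heading=45, draw]
  LT 30: heading 45 -> 75
  REPEAT 4 [
    -- iteration 1/4 --
    FD 10: (282.381,59.225) -> (284.969,68.885) [heading=75, draw]
    FD 12: (284.969,68.885) -> (288.075,80.476) [heading=75, draw]
    -- iteration 2/4 --
    FD 10: (288.075,80.476) -> (290.663,90.135) [heading=75, draw]
    FD 12: (290.663,90.135) -> (293.769,101.726) [heading=75, draw]
    -- iteration 3/4 --
    FD 10: (293.769,101.726) -> (296.357,111.385) [heading=75, draw]
    FD 12: (296.357,111.385) -> (299.463,122.977) [heading=75, draw]
    -- iteration 4/4 --
    FD 10: (299.463,122.977) -> (302.051,132.636) [heading=75, draw]
    FD 12: (302.051,132.636) -> (305.157,144.227) [heading=75, draw]
  ]
]
Final: pos=(305.157,144.227), heading=75, 36 segment(s) drawn

Answer: 305.157 144.227 75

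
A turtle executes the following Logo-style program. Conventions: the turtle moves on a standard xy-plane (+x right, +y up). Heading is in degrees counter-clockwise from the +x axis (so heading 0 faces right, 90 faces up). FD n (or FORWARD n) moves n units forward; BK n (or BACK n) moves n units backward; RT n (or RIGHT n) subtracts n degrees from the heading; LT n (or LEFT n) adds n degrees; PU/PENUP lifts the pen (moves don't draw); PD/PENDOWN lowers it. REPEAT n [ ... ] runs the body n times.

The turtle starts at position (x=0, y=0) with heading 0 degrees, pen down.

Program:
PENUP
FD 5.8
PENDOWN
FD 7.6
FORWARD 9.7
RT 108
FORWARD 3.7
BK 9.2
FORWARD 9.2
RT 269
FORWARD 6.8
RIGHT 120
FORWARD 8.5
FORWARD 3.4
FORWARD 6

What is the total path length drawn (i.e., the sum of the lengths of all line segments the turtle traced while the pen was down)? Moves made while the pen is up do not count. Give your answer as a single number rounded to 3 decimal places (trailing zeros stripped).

Executing turtle program step by step:
Start: pos=(0,0), heading=0, pen down
PU: pen up
FD 5.8: (0,0) -> (5.8,0) [heading=0, move]
PD: pen down
FD 7.6: (5.8,0) -> (13.4,0) [heading=0, draw]
FD 9.7: (13.4,0) -> (23.1,0) [heading=0, draw]
RT 108: heading 0 -> 252
FD 3.7: (23.1,0) -> (21.957,-3.519) [heading=252, draw]
BK 9.2: (21.957,-3.519) -> (24.8,5.231) [heading=252, draw]
FD 9.2: (24.8,5.231) -> (21.957,-3.519) [heading=252, draw]
RT 269: heading 252 -> 343
FD 6.8: (21.957,-3.519) -> (28.46,-5.507) [heading=343, draw]
RT 120: heading 343 -> 223
FD 8.5: (28.46,-5.507) -> (22.243,-11.304) [heading=223, draw]
FD 3.4: (22.243,-11.304) -> (19.756,-13.623) [heading=223, draw]
FD 6: (19.756,-13.623) -> (15.368,-17.715) [heading=223, draw]
Final: pos=(15.368,-17.715), heading=223, 9 segment(s) drawn

Segment lengths:
  seg 1: (5.8,0) -> (13.4,0), length = 7.6
  seg 2: (13.4,0) -> (23.1,0), length = 9.7
  seg 3: (23.1,0) -> (21.957,-3.519), length = 3.7
  seg 4: (21.957,-3.519) -> (24.8,5.231), length = 9.2
  seg 5: (24.8,5.231) -> (21.957,-3.519), length = 9.2
  seg 6: (21.957,-3.519) -> (28.46,-5.507), length = 6.8
  seg 7: (28.46,-5.507) -> (22.243,-11.304), length = 8.5
  seg 8: (22.243,-11.304) -> (19.756,-13.623), length = 3.4
  seg 9: (19.756,-13.623) -> (15.368,-17.715), length = 6
Total = 64.1

Answer: 64.1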